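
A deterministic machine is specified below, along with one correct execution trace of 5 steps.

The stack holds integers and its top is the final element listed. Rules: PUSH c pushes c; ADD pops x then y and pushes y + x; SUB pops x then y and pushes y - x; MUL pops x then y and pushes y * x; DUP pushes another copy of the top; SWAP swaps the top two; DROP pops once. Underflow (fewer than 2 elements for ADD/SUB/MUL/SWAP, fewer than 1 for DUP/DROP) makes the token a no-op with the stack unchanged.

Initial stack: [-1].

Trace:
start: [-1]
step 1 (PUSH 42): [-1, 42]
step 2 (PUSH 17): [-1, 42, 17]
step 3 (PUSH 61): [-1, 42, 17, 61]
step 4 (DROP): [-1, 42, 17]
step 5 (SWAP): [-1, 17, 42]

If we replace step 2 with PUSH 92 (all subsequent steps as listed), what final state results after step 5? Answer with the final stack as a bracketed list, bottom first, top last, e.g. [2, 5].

[-1, 92, 42]

(re-executing from step 2 with the substitution; state before step 2: [-1, 42])
step 2 (PUSH 92): [-1, 42, 92]
step 3 (PUSH 61): [-1, 42, 92, 61]
step 4 (DROP): [-1, 42, 92]
step 5 (SWAP): [-1, 92, 42]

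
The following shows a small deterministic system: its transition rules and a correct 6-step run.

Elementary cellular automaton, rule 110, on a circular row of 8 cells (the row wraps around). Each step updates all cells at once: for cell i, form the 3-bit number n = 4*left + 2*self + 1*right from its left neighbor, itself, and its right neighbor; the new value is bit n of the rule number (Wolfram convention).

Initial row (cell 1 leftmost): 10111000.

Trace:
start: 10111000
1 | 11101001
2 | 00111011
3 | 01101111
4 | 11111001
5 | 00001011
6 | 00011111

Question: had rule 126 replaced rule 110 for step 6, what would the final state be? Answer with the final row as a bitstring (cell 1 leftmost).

(re-executing step 6 under rule 126; state before step 6: 00001011)
6 | 10011111

10011111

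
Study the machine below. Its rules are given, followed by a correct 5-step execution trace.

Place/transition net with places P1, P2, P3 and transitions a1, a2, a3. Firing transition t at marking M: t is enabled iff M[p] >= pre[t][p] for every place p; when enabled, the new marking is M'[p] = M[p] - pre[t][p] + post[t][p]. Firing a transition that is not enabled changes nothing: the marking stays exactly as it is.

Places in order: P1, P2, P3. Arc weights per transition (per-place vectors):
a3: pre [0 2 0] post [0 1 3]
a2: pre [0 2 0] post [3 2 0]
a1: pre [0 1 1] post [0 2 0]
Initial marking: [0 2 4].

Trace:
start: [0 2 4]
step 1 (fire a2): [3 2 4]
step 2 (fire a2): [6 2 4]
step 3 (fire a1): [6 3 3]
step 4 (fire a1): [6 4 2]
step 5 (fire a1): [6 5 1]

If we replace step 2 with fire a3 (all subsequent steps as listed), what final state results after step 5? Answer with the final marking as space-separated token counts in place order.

(re-executing from step 2 with the substitution; state before step 2: [3 2 4])
step 2 (fire a3): [3 1 7]
step 3 (fire a1): [3 2 6]
step 4 (fire a1): [3 3 5]
step 5 (fire a1): [3 4 4]

3 4 4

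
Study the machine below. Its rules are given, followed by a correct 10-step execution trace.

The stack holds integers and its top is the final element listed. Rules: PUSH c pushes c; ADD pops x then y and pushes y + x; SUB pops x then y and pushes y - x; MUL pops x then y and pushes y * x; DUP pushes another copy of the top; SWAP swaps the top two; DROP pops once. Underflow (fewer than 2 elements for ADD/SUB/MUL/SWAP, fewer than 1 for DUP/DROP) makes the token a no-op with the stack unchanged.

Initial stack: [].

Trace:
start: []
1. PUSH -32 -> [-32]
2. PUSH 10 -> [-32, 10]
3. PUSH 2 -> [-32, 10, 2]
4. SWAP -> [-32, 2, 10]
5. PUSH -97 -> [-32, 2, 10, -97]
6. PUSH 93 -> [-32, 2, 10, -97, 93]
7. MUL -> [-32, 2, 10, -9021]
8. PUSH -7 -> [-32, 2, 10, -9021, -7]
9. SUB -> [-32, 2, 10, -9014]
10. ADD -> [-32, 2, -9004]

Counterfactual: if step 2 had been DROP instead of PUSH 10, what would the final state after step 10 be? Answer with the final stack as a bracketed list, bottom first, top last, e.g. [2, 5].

[-9012]

(re-executing from step 2 with the substitution; state before step 2: [-32])
2. DROP -> []
3. PUSH 2 -> [2]
4. SWAP -> [2]
5. PUSH -97 -> [2, -97]
6. PUSH 93 -> [2, -97, 93]
7. MUL -> [2, -9021]
8. PUSH -7 -> [2, -9021, -7]
9. SUB -> [2, -9014]
10. ADD -> [-9012]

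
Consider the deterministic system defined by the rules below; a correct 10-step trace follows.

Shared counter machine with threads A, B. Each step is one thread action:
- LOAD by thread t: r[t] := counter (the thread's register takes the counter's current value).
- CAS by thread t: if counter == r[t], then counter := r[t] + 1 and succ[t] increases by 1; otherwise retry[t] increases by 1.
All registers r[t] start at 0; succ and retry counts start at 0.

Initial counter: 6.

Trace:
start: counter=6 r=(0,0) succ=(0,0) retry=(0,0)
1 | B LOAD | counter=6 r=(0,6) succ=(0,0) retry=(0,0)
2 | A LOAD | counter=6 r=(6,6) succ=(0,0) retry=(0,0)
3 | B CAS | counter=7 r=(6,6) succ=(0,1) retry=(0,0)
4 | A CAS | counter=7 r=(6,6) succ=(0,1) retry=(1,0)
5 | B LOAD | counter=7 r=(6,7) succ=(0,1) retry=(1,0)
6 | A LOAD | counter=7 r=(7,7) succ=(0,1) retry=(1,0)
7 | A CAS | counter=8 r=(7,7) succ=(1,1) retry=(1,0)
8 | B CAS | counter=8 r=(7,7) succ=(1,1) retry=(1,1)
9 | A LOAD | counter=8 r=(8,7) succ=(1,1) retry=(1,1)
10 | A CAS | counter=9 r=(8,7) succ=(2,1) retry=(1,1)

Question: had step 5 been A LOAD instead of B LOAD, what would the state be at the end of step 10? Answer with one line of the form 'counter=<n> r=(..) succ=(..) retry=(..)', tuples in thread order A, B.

(re-executing from step 5 with the substitution; state before step 5: counter=7 r=(6,6) succ=(0,1) retry=(1,0))
5 | A LOAD | counter=7 r=(7,6) succ=(0,1) retry=(1,0)
6 | A LOAD | counter=7 r=(7,6) succ=(0,1) retry=(1,0)
7 | A CAS | counter=8 r=(7,6) succ=(1,1) retry=(1,0)
8 | B CAS | counter=8 r=(7,6) succ=(1,1) retry=(1,1)
9 | A LOAD | counter=8 r=(8,6) succ=(1,1) retry=(1,1)
10 | A CAS | counter=9 r=(8,6) succ=(2,1) retry=(1,1)

counter=9 r=(8,6) succ=(2,1) retry=(1,1)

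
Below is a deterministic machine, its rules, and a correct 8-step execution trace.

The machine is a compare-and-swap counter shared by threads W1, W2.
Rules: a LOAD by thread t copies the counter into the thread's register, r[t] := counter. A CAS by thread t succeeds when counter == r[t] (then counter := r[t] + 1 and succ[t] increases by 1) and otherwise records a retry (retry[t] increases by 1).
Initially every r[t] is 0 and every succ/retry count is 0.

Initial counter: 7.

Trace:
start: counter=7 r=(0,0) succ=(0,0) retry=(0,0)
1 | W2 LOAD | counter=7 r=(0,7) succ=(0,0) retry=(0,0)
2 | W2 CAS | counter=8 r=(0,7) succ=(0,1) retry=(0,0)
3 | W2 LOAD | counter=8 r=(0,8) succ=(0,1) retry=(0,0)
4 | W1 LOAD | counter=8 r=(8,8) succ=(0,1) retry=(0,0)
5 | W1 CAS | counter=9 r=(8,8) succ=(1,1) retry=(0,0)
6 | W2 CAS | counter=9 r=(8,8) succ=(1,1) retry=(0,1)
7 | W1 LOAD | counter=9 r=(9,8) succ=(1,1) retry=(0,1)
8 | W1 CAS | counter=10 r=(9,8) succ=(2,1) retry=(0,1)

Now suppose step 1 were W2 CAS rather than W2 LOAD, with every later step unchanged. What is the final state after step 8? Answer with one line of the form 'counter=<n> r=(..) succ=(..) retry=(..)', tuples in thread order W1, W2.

counter=9 r=(8,7) succ=(2,0) retry=(0,3)

(re-executing from step 1 with the substitution; state before step 1: counter=7 r=(0,0) succ=(0,0) retry=(0,0))
1 | W2 CAS | counter=7 r=(0,0) succ=(0,0) retry=(0,1)
2 | W2 CAS | counter=7 r=(0,0) succ=(0,0) retry=(0,2)
3 | W2 LOAD | counter=7 r=(0,7) succ=(0,0) retry=(0,2)
4 | W1 LOAD | counter=7 r=(7,7) succ=(0,0) retry=(0,2)
5 | W1 CAS | counter=8 r=(7,7) succ=(1,0) retry=(0,2)
6 | W2 CAS | counter=8 r=(7,7) succ=(1,0) retry=(0,3)
7 | W1 LOAD | counter=8 r=(8,7) succ=(1,0) retry=(0,3)
8 | W1 CAS | counter=9 r=(8,7) succ=(2,0) retry=(0,3)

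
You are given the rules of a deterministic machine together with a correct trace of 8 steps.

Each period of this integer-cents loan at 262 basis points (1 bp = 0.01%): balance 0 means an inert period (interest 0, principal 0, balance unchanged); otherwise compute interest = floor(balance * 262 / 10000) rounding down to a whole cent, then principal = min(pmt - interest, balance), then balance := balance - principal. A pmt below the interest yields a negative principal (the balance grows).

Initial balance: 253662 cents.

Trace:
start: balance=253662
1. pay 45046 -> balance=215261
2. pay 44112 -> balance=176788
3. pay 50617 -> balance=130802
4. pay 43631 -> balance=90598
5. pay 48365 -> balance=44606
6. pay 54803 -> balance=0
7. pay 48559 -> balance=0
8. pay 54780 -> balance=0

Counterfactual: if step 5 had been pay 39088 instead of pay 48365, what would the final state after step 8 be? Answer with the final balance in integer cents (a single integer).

(re-executing from step 5 with the substitution; state before step 5: balance=90598)
5. pay 39088 -> balance=53883
6. pay 54803 -> balance=491
7. pay 48559 -> balance=0
8. pay 54780 -> balance=0

0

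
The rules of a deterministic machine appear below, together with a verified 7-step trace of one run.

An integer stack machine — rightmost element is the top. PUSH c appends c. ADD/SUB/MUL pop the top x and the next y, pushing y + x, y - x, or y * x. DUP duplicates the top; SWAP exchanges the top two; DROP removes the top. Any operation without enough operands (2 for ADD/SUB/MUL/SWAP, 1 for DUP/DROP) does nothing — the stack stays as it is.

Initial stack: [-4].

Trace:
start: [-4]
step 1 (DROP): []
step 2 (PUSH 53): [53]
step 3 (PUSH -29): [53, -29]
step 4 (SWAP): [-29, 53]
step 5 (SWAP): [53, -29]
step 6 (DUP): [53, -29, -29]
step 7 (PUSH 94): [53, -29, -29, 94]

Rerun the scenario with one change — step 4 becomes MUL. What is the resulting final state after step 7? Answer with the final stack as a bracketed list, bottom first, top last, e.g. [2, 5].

(re-executing from step 4 with the substitution; state before step 4: [53, -29])
step 4 (MUL): [-1537]
step 5 (SWAP): [-1537]
step 6 (DUP): [-1537, -1537]
step 7 (PUSH 94): [-1537, -1537, 94]

[-1537, -1537, 94]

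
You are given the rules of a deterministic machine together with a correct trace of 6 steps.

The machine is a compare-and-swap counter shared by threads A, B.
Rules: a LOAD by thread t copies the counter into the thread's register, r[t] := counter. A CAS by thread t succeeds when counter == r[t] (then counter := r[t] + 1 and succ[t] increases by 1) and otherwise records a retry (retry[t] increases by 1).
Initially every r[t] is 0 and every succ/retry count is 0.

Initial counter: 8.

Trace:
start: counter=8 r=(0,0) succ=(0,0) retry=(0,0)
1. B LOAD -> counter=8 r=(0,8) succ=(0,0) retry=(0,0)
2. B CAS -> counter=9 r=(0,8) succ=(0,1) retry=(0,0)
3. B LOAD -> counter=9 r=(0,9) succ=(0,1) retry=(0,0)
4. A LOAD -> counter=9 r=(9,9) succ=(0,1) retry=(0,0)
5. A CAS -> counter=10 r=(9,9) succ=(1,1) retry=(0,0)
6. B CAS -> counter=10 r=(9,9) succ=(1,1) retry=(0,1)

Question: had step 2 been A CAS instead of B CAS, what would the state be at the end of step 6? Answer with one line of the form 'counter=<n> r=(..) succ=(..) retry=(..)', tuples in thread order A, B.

(re-executing from step 2 with the substitution; state before step 2: counter=8 r=(0,8) succ=(0,0) retry=(0,0))
2. A CAS -> counter=8 r=(0,8) succ=(0,0) retry=(1,0)
3. B LOAD -> counter=8 r=(0,8) succ=(0,0) retry=(1,0)
4. A LOAD -> counter=8 r=(8,8) succ=(0,0) retry=(1,0)
5. A CAS -> counter=9 r=(8,8) succ=(1,0) retry=(1,0)
6. B CAS -> counter=9 r=(8,8) succ=(1,0) retry=(1,1)

counter=9 r=(8,8) succ=(1,0) retry=(1,1)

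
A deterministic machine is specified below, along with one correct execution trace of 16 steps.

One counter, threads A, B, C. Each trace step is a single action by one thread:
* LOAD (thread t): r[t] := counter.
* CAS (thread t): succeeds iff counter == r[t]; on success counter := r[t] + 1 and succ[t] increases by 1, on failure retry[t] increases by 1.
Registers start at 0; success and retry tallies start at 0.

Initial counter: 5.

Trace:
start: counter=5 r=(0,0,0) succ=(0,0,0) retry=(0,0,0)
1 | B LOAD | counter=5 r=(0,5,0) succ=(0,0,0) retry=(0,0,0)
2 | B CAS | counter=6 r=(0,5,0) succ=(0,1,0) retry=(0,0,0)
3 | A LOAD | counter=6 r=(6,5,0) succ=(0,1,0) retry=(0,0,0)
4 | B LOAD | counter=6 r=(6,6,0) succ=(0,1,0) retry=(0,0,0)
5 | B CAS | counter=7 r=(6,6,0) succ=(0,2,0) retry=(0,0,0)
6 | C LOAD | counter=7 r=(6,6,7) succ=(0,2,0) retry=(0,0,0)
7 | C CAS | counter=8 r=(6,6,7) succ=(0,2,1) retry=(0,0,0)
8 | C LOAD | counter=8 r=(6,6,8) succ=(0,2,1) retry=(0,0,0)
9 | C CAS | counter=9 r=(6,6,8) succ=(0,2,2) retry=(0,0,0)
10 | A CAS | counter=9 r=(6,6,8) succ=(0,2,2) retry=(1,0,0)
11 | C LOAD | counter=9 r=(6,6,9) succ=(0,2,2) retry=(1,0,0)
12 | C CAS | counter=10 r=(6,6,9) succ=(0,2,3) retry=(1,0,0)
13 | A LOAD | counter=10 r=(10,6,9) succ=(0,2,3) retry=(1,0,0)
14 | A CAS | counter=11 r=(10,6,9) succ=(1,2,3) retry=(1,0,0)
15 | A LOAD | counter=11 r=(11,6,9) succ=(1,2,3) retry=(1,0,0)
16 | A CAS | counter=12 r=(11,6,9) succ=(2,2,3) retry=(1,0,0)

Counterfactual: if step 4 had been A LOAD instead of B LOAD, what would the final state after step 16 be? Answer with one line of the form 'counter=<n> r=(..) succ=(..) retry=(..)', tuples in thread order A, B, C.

(re-executing from step 4 with the substitution; state before step 4: counter=6 r=(6,5,0) succ=(0,1,0) retry=(0,0,0))
4 | A LOAD | counter=6 r=(6,5,0) succ=(0,1,0) retry=(0,0,0)
5 | B CAS | counter=6 r=(6,5,0) succ=(0,1,0) retry=(0,1,0)
6 | C LOAD | counter=6 r=(6,5,6) succ=(0,1,0) retry=(0,1,0)
7 | C CAS | counter=7 r=(6,5,6) succ=(0,1,1) retry=(0,1,0)
8 | C LOAD | counter=7 r=(6,5,7) succ=(0,1,1) retry=(0,1,0)
9 | C CAS | counter=8 r=(6,5,7) succ=(0,1,2) retry=(0,1,0)
10 | A CAS | counter=8 r=(6,5,7) succ=(0,1,2) retry=(1,1,0)
11 | C LOAD | counter=8 r=(6,5,8) succ=(0,1,2) retry=(1,1,0)
12 | C CAS | counter=9 r=(6,5,8) succ=(0,1,3) retry=(1,1,0)
13 | A LOAD | counter=9 r=(9,5,8) succ=(0,1,3) retry=(1,1,0)
14 | A CAS | counter=10 r=(9,5,8) succ=(1,1,3) retry=(1,1,0)
15 | A LOAD | counter=10 r=(10,5,8) succ=(1,1,3) retry=(1,1,0)
16 | A CAS | counter=11 r=(10,5,8) succ=(2,1,3) retry=(1,1,0)

counter=11 r=(10,5,8) succ=(2,1,3) retry=(1,1,0)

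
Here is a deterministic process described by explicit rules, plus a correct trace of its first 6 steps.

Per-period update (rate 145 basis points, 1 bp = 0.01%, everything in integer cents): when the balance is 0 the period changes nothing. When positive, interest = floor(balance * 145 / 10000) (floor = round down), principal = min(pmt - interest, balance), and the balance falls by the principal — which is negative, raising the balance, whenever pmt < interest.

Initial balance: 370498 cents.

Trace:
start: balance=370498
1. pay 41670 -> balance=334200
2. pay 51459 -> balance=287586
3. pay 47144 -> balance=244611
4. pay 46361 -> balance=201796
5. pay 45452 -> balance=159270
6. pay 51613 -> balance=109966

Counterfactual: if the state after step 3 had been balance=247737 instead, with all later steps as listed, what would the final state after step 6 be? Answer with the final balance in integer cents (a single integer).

state after step 3 := balance=247737
4. pay 46361 -> balance=204968
5. pay 45452 -> balance=162488
6. pay 51613 -> balance=113231

113231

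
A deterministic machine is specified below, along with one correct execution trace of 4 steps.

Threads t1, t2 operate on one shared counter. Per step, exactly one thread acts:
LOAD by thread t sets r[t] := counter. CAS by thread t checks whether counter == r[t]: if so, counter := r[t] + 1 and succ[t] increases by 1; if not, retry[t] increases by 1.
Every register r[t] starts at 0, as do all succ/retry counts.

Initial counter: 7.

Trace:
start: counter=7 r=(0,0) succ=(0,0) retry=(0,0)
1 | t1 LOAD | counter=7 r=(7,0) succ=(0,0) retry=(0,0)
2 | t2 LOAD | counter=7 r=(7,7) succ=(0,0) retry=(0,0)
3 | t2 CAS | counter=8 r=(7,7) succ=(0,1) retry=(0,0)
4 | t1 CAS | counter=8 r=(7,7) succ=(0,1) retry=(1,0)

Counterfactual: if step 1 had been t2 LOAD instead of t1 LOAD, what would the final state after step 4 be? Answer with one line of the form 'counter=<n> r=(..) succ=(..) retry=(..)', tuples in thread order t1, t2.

counter=8 r=(0,7) succ=(0,1) retry=(1,0)

(re-executing from step 1 with the substitution; state before step 1: counter=7 r=(0,0) succ=(0,0) retry=(0,0))
1 | t2 LOAD | counter=7 r=(0,7) succ=(0,0) retry=(0,0)
2 | t2 LOAD | counter=7 r=(0,7) succ=(0,0) retry=(0,0)
3 | t2 CAS | counter=8 r=(0,7) succ=(0,1) retry=(0,0)
4 | t1 CAS | counter=8 r=(0,7) succ=(0,1) retry=(1,0)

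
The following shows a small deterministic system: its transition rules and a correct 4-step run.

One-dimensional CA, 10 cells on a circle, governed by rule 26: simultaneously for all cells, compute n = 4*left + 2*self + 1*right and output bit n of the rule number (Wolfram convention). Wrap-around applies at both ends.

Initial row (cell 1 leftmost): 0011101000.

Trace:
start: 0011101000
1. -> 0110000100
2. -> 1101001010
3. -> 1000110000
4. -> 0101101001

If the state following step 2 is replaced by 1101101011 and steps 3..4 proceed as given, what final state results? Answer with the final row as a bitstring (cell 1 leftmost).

0010100101

state after step 2 := 1101101011
3. -> 0001000010
4. -> 0010100101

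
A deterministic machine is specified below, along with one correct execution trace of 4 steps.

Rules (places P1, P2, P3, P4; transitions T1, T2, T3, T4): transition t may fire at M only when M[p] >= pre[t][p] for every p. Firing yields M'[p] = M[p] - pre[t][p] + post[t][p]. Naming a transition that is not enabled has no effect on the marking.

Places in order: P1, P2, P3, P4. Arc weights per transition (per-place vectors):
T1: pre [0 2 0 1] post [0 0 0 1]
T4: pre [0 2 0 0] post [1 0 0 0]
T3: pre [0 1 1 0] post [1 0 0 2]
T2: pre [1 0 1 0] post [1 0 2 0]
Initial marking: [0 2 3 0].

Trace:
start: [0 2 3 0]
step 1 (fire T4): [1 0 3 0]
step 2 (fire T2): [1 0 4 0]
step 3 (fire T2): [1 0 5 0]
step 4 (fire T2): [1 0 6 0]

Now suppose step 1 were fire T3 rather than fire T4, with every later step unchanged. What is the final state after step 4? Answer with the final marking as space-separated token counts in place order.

(re-executing from step 1 with the substitution; state before step 1: [0 2 3 0])
step 1 (fire T3): [1 1 2 2]
step 2 (fire T2): [1 1 3 2]
step 3 (fire T2): [1 1 4 2]
step 4 (fire T2): [1 1 5 2]

1 1 5 2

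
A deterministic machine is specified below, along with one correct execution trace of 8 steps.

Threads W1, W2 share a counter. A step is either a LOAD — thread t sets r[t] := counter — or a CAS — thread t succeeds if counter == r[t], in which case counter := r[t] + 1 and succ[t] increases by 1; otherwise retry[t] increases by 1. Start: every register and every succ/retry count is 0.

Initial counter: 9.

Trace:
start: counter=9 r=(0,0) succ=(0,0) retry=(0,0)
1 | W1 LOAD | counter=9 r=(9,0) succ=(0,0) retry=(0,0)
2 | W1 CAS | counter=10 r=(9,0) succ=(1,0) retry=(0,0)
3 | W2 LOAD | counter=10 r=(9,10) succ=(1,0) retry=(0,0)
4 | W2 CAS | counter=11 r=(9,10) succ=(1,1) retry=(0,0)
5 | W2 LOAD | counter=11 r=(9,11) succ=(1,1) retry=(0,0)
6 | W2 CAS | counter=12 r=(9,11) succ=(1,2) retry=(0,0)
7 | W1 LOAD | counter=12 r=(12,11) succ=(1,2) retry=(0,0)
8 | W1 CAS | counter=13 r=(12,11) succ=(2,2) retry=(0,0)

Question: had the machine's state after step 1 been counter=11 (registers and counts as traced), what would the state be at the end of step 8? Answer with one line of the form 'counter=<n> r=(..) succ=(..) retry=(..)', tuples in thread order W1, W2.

counter=14 r=(13,12) succ=(1,2) retry=(1,0)

state after step 1 := counter=11 r=(9,0) succ=(0,0) retry=(0,0)
2 | W1 CAS | counter=11 r=(9,0) succ=(0,0) retry=(1,0)
3 | W2 LOAD | counter=11 r=(9,11) succ=(0,0) retry=(1,0)
4 | W2 CAS | counter=12 r=(9,11) succ=(0,1) retry=(1,0)
5 | W2 LOAD | counter=12 r=(9,12) succ=(0,1) retry=(1,0)
6 | W2 CAS | counter=13 r=(9,12) succ=(0,2) retry=(1,0)
7 | W1 LOAD | counter=13 r=(13,12) succ=(0,2) retry=(1,0)
8 | W1 CAS | counter=14 r=(13,12) succ=(1,2) retry=(1,0)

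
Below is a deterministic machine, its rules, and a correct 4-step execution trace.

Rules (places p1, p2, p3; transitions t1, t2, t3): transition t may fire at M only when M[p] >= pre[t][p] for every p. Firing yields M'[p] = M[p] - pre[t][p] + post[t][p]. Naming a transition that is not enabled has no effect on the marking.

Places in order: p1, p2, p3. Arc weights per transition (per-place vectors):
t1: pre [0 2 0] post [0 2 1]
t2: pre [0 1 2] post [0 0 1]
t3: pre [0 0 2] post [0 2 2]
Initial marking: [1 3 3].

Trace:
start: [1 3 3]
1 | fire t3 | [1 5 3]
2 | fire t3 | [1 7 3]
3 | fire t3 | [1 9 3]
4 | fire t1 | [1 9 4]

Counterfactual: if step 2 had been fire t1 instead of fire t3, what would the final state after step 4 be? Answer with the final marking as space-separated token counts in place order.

(re-executing from step 2 with the substitution; state before step 2: [1 5 3])
2 | fire t1 | [1 5 4]
3 | fire t3 | [1 7 4]
4 | fire t1 | [1 7 5]

1 7 5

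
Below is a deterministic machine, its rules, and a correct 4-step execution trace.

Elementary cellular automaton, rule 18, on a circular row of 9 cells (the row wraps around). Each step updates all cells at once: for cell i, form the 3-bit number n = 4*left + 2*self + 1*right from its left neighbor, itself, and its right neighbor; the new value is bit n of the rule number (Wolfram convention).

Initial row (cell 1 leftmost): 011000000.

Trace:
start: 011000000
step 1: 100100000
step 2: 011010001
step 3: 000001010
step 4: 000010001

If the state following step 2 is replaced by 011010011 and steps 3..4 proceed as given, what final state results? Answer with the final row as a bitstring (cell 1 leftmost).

000010010

state after step 2 := 011010011
step 3: 000001100
step 4: 000010010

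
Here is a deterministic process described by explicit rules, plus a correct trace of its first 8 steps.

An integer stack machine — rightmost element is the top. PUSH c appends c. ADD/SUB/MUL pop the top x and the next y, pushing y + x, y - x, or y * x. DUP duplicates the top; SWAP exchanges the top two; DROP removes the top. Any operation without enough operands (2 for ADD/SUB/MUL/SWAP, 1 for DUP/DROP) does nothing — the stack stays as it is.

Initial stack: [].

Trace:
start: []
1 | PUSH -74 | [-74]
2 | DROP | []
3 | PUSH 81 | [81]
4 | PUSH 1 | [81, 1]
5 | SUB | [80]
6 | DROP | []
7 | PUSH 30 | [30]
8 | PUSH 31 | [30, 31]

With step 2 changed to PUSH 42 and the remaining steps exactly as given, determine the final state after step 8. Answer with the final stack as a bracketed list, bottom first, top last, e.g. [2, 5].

(re-executing from step 2 with the substitution; state before step 2: [-74])
2 | PUSH 42 | [-74, 42]
3 | PUSH 81 | [-74, 42, 81]
4 | PUSH 1 | [-74, 42, 81, 1]
5 | SUB | [-74, 42, 80]
6 | DROP | [-74, 42]
7 | PUSH 30 | [-74, 42, 30]
8 | PUSH 31 | [-74, 42, 30, 31]

[-74, 42, 30, 31]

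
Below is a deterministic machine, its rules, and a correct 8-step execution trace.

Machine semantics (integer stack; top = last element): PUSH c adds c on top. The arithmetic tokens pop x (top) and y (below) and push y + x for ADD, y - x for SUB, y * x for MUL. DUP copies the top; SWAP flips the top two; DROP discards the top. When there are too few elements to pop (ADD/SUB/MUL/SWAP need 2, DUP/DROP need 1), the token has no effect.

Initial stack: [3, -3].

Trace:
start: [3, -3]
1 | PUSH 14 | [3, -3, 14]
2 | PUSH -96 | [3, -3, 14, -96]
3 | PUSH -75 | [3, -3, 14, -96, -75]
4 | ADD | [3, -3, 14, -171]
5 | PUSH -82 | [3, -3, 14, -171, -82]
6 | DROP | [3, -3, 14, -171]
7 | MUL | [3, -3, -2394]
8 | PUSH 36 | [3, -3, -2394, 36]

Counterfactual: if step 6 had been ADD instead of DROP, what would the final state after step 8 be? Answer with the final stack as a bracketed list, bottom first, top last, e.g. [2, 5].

[3, -3, -3542, 36]

(re-executing from step 6 with the substitution; state before step 6: [3, -3, 14, -171, -82])
6 | ADD | [3, -3, 14, -253]
7 | MUL | [3, -3, -3542]
8 | PUSH 36 | [3, -3, -3542, 36]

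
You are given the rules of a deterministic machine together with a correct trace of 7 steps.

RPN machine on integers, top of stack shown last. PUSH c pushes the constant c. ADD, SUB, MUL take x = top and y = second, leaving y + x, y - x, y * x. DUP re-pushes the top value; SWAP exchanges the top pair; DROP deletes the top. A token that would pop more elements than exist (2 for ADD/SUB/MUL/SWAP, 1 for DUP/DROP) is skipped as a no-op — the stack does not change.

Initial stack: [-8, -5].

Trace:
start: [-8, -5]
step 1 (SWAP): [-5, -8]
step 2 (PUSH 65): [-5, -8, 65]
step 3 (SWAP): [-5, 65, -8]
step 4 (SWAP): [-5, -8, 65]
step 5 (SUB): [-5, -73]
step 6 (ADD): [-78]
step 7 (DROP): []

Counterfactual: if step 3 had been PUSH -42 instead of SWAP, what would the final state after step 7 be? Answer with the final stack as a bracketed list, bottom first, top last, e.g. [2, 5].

[-5]

(re-executing from step 3 with the substitution; state before step 3: [-5, -8, 65])
step 3 (PUSH -42): [-5, -8, 65, -42]
step 4 (SWAP): [-5, -8, -42, 65]
step 5 (SUB): [-5, -8, -107]
step 6 (ADD): [-5, -115]
step 7 (DROP): [-5]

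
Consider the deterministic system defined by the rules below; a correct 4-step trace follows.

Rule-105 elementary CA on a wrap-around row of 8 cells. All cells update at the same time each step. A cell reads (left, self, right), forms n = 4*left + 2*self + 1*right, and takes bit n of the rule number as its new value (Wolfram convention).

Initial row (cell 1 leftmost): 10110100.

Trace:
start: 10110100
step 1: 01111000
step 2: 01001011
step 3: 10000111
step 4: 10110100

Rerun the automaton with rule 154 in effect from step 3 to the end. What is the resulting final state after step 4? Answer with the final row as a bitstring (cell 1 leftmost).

01101101

(re-executing steps 3..4 under rule 154; state before step 3: 01001011)
step 3: 00110010
step 4: 01101101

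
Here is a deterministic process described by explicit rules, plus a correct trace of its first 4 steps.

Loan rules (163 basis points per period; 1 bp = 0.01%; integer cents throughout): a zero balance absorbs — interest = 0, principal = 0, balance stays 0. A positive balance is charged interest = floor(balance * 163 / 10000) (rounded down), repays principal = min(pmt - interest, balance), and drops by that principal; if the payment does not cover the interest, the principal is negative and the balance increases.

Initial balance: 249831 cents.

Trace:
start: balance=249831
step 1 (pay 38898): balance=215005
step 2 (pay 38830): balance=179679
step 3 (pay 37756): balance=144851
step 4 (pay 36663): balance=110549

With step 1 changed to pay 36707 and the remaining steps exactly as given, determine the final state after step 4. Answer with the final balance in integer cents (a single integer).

(re-executing from step 1 with the substitution; state before step 1: balance=249831)
step 1 (pay 36707): balance=217196
step 2 (pay 38830): balance=181906
step 3 (pay 37756): balance=147115
step 4 (pay 36663): balance=112849

112849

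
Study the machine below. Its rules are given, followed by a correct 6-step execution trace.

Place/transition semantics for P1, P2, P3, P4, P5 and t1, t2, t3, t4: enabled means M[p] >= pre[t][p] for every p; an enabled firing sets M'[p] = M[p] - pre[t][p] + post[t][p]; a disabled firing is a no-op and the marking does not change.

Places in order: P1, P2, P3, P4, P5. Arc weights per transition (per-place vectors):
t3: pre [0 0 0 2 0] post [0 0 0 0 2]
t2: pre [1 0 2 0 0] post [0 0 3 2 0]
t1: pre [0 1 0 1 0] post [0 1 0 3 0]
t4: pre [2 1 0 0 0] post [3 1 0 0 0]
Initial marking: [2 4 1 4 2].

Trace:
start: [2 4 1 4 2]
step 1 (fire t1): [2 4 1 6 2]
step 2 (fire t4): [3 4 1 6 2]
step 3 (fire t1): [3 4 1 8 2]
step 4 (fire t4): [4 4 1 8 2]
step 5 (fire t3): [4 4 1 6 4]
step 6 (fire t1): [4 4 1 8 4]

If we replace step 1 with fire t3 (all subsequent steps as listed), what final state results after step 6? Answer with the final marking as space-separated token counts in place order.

(re-executing from step 1 with the substitution; state before step 1: [2 4 1 4 2])
step 1 (fire t3): [2 4 1 2 4]
step 2 (fire t4): [3 4 1 2 4]
step 3 (fire t1): [3 4 1 4 4]
step 4 (fire t4): [4 4 1 4 4]
step 5 (fire t3): [4 4 1 2 6]
step 6 (fire t1): [4 4 1 4 6]

4 4 1 4 6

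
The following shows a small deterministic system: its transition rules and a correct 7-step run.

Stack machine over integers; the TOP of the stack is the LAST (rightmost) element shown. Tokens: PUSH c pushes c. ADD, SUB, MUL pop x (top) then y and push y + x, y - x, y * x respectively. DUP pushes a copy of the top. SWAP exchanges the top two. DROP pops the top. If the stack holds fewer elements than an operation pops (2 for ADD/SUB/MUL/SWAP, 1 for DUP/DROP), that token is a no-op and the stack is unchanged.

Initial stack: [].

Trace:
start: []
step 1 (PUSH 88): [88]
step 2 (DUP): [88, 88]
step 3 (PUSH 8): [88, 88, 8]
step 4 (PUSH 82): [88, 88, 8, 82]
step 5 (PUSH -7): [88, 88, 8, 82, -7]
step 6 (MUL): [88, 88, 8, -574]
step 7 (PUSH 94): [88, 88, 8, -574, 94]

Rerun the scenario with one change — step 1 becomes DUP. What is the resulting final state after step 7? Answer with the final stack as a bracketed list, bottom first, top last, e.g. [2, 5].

(re-executing from step 1 with the substitution; state before step 1: [])
step 1 (DUP): []
step 2 (DUP): []
step 3 (PUSH 8): [8]
step 4 (PUSH 82): [8, 82]
step 5 (PUSH -7): [8, 82, -7]
step 6 (MUL): [8, -574]
step 7 (PUSH 94): [8, -574, 94]

[8, -574, 94]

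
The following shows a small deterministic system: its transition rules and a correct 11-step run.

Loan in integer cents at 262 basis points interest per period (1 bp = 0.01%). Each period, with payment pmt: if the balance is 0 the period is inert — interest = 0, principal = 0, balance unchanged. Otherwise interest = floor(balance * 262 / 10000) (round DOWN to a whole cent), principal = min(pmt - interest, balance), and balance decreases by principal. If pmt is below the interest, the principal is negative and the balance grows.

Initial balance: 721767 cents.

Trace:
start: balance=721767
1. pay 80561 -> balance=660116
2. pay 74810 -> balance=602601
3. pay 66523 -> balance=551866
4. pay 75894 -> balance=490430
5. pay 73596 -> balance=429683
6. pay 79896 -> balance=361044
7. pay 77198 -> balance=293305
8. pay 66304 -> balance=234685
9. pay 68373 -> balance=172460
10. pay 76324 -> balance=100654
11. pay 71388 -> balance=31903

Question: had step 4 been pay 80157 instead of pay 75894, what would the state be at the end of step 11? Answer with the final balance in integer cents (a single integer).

(re-executing from step 4 with the substitution; state before step 4: balance=551866)
4. pay 80157 -> balance=486167
5. pay 73596 -> balance=425308
6. pay 79896 -> balance=356555
7. pay 77198 -> balance=288698
8. pay 66304 -> balance=229957
9. pay 68373 -> balance=167608
10. pay 76324 -> balance=95675
11. pay 71388 -> balance=26793

26793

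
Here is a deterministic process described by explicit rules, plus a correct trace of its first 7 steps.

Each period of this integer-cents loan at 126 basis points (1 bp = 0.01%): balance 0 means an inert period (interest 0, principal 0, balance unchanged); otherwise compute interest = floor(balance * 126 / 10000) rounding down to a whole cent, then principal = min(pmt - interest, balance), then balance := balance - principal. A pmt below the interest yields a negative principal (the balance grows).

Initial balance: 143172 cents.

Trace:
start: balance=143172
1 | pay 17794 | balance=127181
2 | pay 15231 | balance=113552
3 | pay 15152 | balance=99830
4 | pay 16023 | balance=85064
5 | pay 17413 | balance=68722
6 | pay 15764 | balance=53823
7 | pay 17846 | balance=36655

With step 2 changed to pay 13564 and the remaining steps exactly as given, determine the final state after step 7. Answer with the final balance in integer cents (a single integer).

(re-executing from step 2 with the substitution; state before step 2: balance=127181)
2 | pay 13564 | balance=115219
3 | pay 15152 | balance=101518
4 | pay 16023 | balance=86774
5 | pay 17413 | balance=70454
6 | pay 15764 | balance=55577
7 | pay 17846 | balance=38431

38431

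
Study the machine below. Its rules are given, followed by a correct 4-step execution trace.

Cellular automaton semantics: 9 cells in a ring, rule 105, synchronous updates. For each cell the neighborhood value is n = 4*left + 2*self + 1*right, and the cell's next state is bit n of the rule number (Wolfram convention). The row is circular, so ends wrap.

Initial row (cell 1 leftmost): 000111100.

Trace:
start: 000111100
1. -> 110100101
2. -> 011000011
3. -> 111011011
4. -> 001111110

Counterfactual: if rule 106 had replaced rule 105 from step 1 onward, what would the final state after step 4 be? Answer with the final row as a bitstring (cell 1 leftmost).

(re-executing steps 1..4 under rule 106; state before step 1: 000111100)
1. -> 001100100
2. -> 011101000
3. -> 110110000
4. -> 111110001

111110001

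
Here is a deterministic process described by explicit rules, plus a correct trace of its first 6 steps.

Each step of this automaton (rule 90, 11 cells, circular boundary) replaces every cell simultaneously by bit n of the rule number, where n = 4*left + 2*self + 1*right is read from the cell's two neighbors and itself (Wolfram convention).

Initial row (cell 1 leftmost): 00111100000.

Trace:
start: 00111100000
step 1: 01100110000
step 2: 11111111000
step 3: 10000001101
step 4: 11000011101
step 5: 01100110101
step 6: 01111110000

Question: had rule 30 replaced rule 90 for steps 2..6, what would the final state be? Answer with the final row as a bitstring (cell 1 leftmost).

(re-executing steps 2..6 under rule 30; state before step 2: 01100110000)
step 2: 11011101000
step 3: 10010001101
step 4: 01111011001
step 5: 01000010111
step 6: 01100110100

01100110100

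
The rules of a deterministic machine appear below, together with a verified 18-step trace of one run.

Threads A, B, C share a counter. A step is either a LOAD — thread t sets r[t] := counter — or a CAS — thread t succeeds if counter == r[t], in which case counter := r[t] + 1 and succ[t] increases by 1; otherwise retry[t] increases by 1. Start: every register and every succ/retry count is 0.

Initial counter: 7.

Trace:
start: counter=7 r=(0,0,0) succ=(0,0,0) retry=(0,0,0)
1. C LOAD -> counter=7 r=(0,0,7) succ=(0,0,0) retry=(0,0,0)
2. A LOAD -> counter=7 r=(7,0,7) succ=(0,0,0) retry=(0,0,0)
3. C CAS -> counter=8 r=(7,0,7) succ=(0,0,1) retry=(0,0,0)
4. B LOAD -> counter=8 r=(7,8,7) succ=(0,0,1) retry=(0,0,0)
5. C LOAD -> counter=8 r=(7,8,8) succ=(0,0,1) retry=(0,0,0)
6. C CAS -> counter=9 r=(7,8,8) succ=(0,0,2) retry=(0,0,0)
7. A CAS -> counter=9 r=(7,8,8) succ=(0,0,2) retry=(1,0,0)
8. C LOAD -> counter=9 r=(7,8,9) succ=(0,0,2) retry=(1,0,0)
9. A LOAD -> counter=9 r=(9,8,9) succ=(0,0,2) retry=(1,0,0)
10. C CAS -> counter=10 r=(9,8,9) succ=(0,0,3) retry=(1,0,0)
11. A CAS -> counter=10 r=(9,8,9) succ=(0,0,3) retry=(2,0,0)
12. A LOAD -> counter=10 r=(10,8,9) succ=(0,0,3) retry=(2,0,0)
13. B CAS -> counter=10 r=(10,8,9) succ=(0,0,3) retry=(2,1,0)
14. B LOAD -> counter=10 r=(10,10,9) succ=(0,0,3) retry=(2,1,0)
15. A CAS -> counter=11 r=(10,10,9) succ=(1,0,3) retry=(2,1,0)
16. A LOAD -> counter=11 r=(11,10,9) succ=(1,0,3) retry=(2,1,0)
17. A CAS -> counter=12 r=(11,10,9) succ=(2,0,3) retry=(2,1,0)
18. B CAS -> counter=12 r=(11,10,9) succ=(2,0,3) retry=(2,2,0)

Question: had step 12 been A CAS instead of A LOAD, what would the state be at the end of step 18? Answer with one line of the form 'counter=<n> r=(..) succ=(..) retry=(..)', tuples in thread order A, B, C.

(re-executing from step 12 with the substitution; state before step 12: counter=10 r=(9,8,9) succ=(0,0,3) retry=(2,0,0))
12. A CAS -> counter=10 r=(9,8,9) succ=(0,0,3) retry=(3,0,0)
13. B CAS -> counter=10 r=(9,8,9) succ=(0,0,3) retry=(3,1,0)
14. B LOAD -> counter=10 r=(9,10,9) succ=(0,0,3) retry=(3,1,0)
15. A CAS -> counter=10 r=(9,10,9) succ=(0,0,3) retry=(4,1,0)
16. A LOAD -> counter=10 r=(10,10,9) succ=(0,0,3) retry=(4,1,0)
17. A CAS -> counter=11 r=(10,10,9) succ=(1,0,3) retry=(4,1,0)
18. B CAS -> counter=11 r=(10,10,9) succ=(1,0,3) retry=(4,2,0)

counter=11 r=(10,10,9) succ=(1,0,3) retry=(4,2,0)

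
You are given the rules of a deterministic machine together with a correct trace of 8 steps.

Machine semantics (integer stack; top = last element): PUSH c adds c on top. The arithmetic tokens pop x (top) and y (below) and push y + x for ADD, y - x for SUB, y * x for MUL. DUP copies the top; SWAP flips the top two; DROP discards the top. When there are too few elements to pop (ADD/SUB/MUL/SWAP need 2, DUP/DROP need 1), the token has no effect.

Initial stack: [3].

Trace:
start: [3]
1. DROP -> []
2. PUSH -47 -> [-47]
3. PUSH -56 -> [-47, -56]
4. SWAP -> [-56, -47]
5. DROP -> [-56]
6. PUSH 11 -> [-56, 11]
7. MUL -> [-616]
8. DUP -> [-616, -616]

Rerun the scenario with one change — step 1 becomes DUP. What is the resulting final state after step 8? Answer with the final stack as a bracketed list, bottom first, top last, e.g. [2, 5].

[3, 3, -616, -616]

(re-executing from step 1 with the substitution; state before step 1: [3])
1. DUP -> [3, 3]
2. PUSH -47 -> [3, 3, -47]
3. PUSH -56 -> [3, 3, -47, -56]
4. SWAP -> [3, 3, -56, -47]
5. DROP -> [3, 3, -56]
6. PUSH 11 -> [3, 3, -56, 11]
7. MUL -> [3, 3, -616]
8. DUP -> [3, 3, -616, -616]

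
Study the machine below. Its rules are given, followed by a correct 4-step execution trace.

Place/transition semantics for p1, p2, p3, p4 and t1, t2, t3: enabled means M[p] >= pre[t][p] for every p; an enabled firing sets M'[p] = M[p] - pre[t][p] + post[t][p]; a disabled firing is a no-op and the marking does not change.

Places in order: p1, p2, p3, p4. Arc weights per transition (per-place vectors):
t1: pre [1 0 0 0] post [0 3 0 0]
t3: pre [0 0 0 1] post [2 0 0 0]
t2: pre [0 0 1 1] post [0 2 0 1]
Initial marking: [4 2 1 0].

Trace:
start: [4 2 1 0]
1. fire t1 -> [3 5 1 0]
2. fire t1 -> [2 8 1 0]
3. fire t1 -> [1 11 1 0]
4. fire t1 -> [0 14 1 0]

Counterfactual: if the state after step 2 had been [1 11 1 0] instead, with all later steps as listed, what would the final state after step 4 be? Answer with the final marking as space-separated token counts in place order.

0 14 1 0

state after step 2 := [1 11 1 0]
3. fire t1 -> [0 14 1 0]
4. fire t1 -> [0 14 1 0]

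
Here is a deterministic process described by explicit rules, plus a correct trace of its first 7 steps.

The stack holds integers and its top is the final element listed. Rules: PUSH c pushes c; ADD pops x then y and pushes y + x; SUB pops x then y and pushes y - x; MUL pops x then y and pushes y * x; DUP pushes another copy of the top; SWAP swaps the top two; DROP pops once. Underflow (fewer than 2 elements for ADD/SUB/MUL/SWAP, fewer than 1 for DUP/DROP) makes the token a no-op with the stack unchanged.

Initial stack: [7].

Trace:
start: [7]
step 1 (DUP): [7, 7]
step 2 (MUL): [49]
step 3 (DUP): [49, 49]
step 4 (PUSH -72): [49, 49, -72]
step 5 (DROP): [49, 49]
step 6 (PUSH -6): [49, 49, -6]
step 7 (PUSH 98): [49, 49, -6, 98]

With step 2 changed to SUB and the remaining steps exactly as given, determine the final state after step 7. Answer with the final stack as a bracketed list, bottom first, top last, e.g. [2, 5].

[0, 0, -6, 98]

(re-executing from step 2 with the substitution; state before step 2: [7, 7])
step 2 (SUB): [0]
step 3 (DUP): [0, 0]
step 4 (PUSH -72): [0, 0, -72]
step 5 (DROP): [0, 0]
step 6 (PUSH -6): [0, 0, -6]
step 7 (PUSH 98): [0, 0, -6, 98]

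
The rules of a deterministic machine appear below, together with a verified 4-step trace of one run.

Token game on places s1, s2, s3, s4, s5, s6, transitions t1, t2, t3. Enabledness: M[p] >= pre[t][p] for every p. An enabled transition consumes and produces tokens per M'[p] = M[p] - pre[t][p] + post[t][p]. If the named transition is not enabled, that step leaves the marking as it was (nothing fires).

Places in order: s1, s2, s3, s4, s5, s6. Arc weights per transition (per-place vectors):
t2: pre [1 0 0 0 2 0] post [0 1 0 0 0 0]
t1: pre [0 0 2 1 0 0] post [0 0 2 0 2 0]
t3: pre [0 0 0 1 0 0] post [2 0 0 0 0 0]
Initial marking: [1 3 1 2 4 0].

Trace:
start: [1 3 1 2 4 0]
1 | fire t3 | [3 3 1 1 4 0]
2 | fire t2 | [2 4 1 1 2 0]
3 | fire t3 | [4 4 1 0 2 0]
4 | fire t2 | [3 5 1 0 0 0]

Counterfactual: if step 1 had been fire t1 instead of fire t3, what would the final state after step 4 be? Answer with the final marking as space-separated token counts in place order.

1 5 1 1 0 0

(re-executing from step 1 with the substitution; state before step 1: [1 3 1 2 4 0])
1 | fire t1 | [1 3 1 2 4 0]
2 | fire t2 | [0 4 1 2 2 0]
3 | fire t3 | [2 4 1 1 2 0]
4 | fire t2 | [1 5 1 1 0 0]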